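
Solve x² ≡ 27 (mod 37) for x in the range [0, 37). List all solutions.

37 ≡ 1 (mod 4), so we find a root by search.
Trying successive values, 8² = 64 ≡ 27 (mod 37). The other root is 37 − 8 = 29.

8, 29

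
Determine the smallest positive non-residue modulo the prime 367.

(2/367) = +1, so 2 is a residue.
(3/367) = −1, so 3 is the smallest positive non-residue mod 367.

3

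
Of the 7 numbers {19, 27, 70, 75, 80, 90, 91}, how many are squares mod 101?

3

(19/101) = +1 → QR.
(27/101) = -1 → non-residue.
(70/101) = +1 → QR.
(75/101) = -1 → non-residue.
(80/101) = +1 → QR.
(90/101) = -1 → non-residue.
(91/101) = -1 → non-residue.
Total quadratic residues among the 7: 3.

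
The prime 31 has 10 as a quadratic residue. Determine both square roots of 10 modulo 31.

14, 17

Since 31 ≡ 3 (mod 4), a square root of 10 is 10^((31+1)/4) = 10^8 mod 31.
Repeated squaring: 10^2≡7, 10^4≡18, 10^8≡14 (mod 31).
10^8 = 10^(8) ≡ 14 (mod 31).
Check: 14² = 196 ≡ 10 (mod 31). The two roots are 14 and 17.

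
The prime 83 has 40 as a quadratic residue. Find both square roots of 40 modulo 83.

17, 66

Since 83 ≡ 3 (mod 4), a square root of 40 is 40^((83+1)/4) = 40^21 mod 83.
Repeated squaring: 40^2≡23, 40^4≡31, 40^8≡48, 40^16≡63 (mod 83).
40^21 = 40^(16+4+1) ≡ 17 (mod 83).
Check: 17² = 289 ≡ 40 (mod 83). The two roots are 17 and 66.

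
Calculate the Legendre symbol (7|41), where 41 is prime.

Reciprocity: 7 ≡ 3 and 41 ≡ 1 (mod 4), so (7/41) = +(41/7).
Reduce top mod 7: now compute (6/7).
Pull out 2: since 7 ≡ 7 (mod 8), (2/7) = +1.
Reciprocity: 3 ≡ 3 and 7 ≡ 3 (mod 4), so (3/7) = −(7/3).
Reduce top mod 3: now compute (1/3).
Reached (1/3) = 1. Collecting the sign flips along the way, the symbol is -1.

-1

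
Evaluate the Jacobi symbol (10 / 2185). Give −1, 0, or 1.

0

Pull out 2: since 2185 ≡ 1 (mod 8), (2/2185) = +1.
Reciprocity: 5 ≡ 1 and 2185 ≡ 1 (mod 4), so (5/2185) = +(2185/5).
Reduce top mod 5: now compute (0/5).
Top reduces to 0: gcd > 1, so the symbol is 0.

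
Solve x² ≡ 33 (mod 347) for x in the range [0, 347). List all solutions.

53, 294

Since 347 ≡ 3 (mod 4), a square root of 33 is 33^((347+1)/4) = 33^87 mod 347.
Repeated squaring: 33^2≡48, 33^4≡222, 33^8≡10, 33^16≡100, 33^32≡284, 33^64≡152 (mod 347).
33^87 = 33^(64+16+4+2+1) ≡ 53 (mod 347).
Check: 53² = 2809 ≡ 33 (mod 347). The two roots are 53 and 294.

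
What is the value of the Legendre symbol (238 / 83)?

-1

Euler's criterion: (238/83) ≡ 72^41 (mod 83).
72^2 ≡ 38 (mod 83)
72^4 ≡ 33 (mod 83)
72^8 ≡ 10 (mod 83)
72^16 ≡ 17 (mod 83)
72^32 ≡ 40 (mod 83)
72^41 = 72^(32+8+1) ≡ 82 (mod 83).
Result is 82 ≡ −1, so (238/83) = −1.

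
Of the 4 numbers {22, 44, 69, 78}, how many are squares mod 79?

(22/79) = +1 → QR.
(44/79) = +1 → QR.
(69/79) = -1 → non-residue.
(78/79) = -1 → non-residue.
Total quadratic residues among the 4: 2.

2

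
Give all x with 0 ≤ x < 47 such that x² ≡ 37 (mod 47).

15, 32

Since 47 ≡ 3 (mod 4), a square root of 37 is 37^((47+1)/4) = 37^12 mod 47.
Repeated squaring: 37^2≡6, 37^4≡36, 37^8≡27 (mod 47).
37^12 = 37^(8+4) ≡ 32 (mod 47).
Check: 32² = 1024 ≡ 37 (mod 47). The two roots are 15 and 32.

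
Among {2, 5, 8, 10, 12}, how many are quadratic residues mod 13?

(2/13) = -1 → non-residue.
(5/13) = -1 → non-residue.
(8/13) = -1 → non-residue.
(10/13) = +1 → QR.
(12/13) = +1 → QR.
Total quadratic residues among the 5: 2.

2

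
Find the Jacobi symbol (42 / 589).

-1

Pull out 2: since 589 ≡ 5 (mod 8), (2/589) = -1.
Reciprocity: 21 ≡ 1 and 589 ≡ 1 (mod 4), so (21/589) = +(589/21).
Reduce top mod 21: now compute (1/21).
Reached (1/21) = 1. Collecting the sign flips along the way, the symbol is -1.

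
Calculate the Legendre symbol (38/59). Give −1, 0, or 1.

Pull out 2: since 59 ≡ 3 (mod 8), (2/59) = -1.
Reciprocity: 19 ≡ 3 and 59 ≡ 3 (mod 4), so (19/59) = −(59/19).
Reduce top mod 19: now compute (2/19).
Pull out 2: since 19 ≡ 3 (mod 8), (2/19) = -1.
Reached (1/19) = 1. Collecting the sign flips along the way, the symbol is -1.

-1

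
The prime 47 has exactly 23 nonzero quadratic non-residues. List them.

5,10,11,13,15,19,20,22,23,26,29,30,31,33,35,38,39,40,41,43,44,45,46

Square k = 1,…,23 (k and 47−k give the same square):
1²=1, 2²=4, 3²=9, 4²=16, 5²=25, 6²=36, 7²≡2, 8²≡17, 9²≡34, 10²≡6, 11²≡27, 12²≡3, 13²≡28, 14²≡8, 15²≡37, 16²≡21, 17²≡7, 18²≡42, 19²≡32, 20²≡24, 21²≡18, 22²≡14, 23²≡12 (mod 47).
The residues are {1, 2, 3, 4, 6, 7, 8, 9, 12, 14, 16, 17, 18, 21, 24, 25, 27, 28, 32, 34, 36, 37, 42}; the non-residues are the remaining 23 nonzero classes.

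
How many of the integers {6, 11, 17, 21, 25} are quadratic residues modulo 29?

2

(6/29) = +1 → QR.
(11/29) = -1 → non-residue.
(17/29) = -1 → non-residue.
(21/29) = -1 → non-residue.
(25/29) = +1 → QR.
Total quadratic residues among the 5: 2.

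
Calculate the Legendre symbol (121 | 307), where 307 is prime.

Euler's criterion: (121/307) ≡ 121^153 (mod 307).
121^2 ≡ 212 (mod 307)
121^4 ≡ 122 (mod 307)
121^8 ≡ 148 (mod 307)
121^16 ≡ 107 (mod 307)
121^32 ≡ 90 (mod 307)
121^64 ≡ 118 (mod 307)
121^128 ≡ 109 (mod 307)
121^153 = 121^(128+16+8+1) ≡ 1 (mod 307).
Result is 1, so (121/307) = 1.

1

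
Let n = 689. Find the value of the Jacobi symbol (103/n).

Reciprocity: 103 ≡ 3 and 689 ≡ 1 (mod 4), so (103/689) = +(689/103).
Reduce top mod 103: now compute (71/103).
Reciprocity: 71 ≡ 3 and 103 ≡ 3 (mod 4), so (71/103) = −(103/71).
Reduce top mod 71: now compute (32/71).
Pull out 2^5: since 71 ≡ 7 (mod 8), (2/71) = +1, so (2/71)^5 = +1.
Reached (1/71) = 1. Collecting the sign flips along the way, the symbol is -1.

-1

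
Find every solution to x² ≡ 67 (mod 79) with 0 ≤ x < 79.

Since 79 ≡ 3 (mod 4), a square root of 67 is 67^((79+1)/4) = 67^20 mod 79.
Repeated squaring: 67^2≡65, 67^4≡38, 67^8≡22, 67^16≡10 (mod 79).
67^20 = 67^(16+4) ≡ 64 (mod 79).
Check: 64² = 4096 ≡ 67 (mod 79). The two roots are 15 and 64.

15, 64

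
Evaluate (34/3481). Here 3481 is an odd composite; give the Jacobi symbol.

Pull out 2: since 3481 ≡ 1 (mod 8), (2/3481) = +1.
Reciprocity: 17 ≡ 1 and 3481 ≡ 1 (mod 4), so (17/3481) = +(3481/17).
Reduce top mod 17: now compute (13/17).
Reciprocity: 13 ≡ 1 and 17 ≡ 1 (mod 4), so (13/17) = +(17/13).
Reduce top mod 13: now compute (4/13).
Pull out 2^2: since 13 ≡ 5 (mod 8), (2/13) = -1, so (2/13)^2 = +1.
Reached (1/13) = 1. Collecting the sign flips along the way, the symbol is +1.

1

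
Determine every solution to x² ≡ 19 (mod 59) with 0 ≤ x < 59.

14, 45

Since 59 ≡ 3 (mod 4), a square root of 19 is 19^((59+1)/4) = 19^15 mod 59.
Repeated squaring: 19^2≡7, 19^4≡49, 19^8≡41 (mod 59).
19^15 = 19^(8+4+2+1) ≡ 45 (mod 59).
Check: 45² = 2025 ≡ 19 (mod 59). The two roots are 14 and 45.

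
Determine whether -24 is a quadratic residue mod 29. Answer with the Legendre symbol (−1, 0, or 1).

First reduce: -24 ≡ 5 (mod 29).
Reciprocity: 5 ≡ 1 and 29 ≡ 1 (mod 4), so (5/29) = +(29/5).
Reduce top mod 5: now compute (4/5).
Pull out 2^2: since 5 ≡ 5 (mod 8), (2/5) = -1, so (2/5)^2 = +1.
Reached (1/5) = 1. Collecting the sign flips along the way, the symbol is +1.

1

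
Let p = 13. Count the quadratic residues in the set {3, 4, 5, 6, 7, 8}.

(3/13) = +1 → QR.
(4/13) = +1 → QR.
(5/13) = -1 → non-residue.
(6/13) = -1 → non-residue.
(7/13) = -1 → non-residue.
(8/13) = -1 → non-residue.
Total quadratic residues among the 6: 2.

2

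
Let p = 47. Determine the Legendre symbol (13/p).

Euler's criterion: (13/47) ≡ 13^23 (mod 47).
13^2 ≡ 28 (mod 47)
13^4 ≡ 32 (mod 47)
13^8 ≡ 37 (mod 47)
13^16 ≡ 6 (mod 47)
13^23 = 13^(16+4+2+1) ≡ 46 (mod 47).
Result is 46 ≡ −1, so (13/47) = −1.

-1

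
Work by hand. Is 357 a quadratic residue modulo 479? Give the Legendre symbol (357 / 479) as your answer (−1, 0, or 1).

Reciprocity: 357 ≡ 1 and 479 ≡ 3 (mod 4), so (357/479) = +(479/357).
Reduce top mod 357: now compute (122/357).
Pull out 2: since 357 ≡ 5 (mod 8), (2/357) = -1.
Reciprocity: 61 ≡ 1 and 357 ≡ 1 (mod 4), so (61/357) = +(357/61).
Reduce top mod 61: now compute (52/61).
Pull out 2^2: since 61 ≡ 5 (mod 8), (2/61) = -1, so (2/61)^2 = +1.
Reciprocity: 13 ≡ 1 and 61 ≡ 1 (mod 4), so (13/61) = +(61/13).
Reduce top mod 13: now compute (9/13).
Reciprocity: 9 ≡ 1 and 13 ≡ 1 (mod 4), so (9/13) = +(13/9).
Reduce top mod 9: now compute (4/9).
Pull out 2^2: since 9 ≡ 1 (mod 8), (2/9) = +1, so (2/9)^2 = +1.
Reached (1/9) = 1. Collecting the sign flips along the way, the symbol is -1.

-1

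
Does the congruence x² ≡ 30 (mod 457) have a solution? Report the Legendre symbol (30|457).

Euler's criterion: (30/457) ≡ 30^228 (mod 457).
30^2 ≡ 443 (mod 457)
30^4 ≡ 196 (mod 457)
30^8 ≡ 28 (mod 457)
30^16 ≡ 327 (mod 457)
30^32 ≡ 448 (mod 457)
30^64 ≡ 81 (mod 457)
30^128 ≡ 163 (mod 457)
30^228 = 30^(128+64+32+4) ≡ 456 (mod 457).
Result is 456 ≡ −1, so (30/457) = −1.

-1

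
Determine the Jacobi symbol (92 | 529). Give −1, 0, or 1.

0

Pull out 2^2: since 529 ≡ 1 (mod 8), (2/529) = +1, so (2/529)^2 = +1.
Reciprocity: 23 ≡ 3 and 529 ≡ 1 (mod 4), so (23/529) = +(529/23).
Reduce top mod 23: now compute (0/23).
Top reduces to 0: gcd > 1, so the symbol is 0.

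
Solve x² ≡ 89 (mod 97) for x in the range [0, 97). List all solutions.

34, 63

97 ≡ 1 (mod 4), so we find a root by search.
Trying successive values, 34² = 1156 ≡ 89 (mod 97). The other root is 97 − 34 = 63.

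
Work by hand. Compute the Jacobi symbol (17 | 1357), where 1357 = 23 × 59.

-1

Reciprocity: 17 ≡ 1 and 1357 ≡ 1 (mod 4), so (17/1357) = +(1357/17).
Reduce top mod 17: now compute (14/17).
Pull out 2: since 17 ≡ 1 (mod 8), (2/17) = +1.
Reciprocity: 7 ≡ 3 and 17 ≡ 1 (mod 4), so (7/17) = +(17/7).
Reduce top mod 7: now compute (3/7).
Reciprocity: 3 ≡ 3 and 7 ≡ 3 (mod 4), so (3/7) = −(7/3).
Reduce top mod 3: now compute (1/3).
Reached (1/3) = 1. Collecting the sign flips along the way, the symbol is -1.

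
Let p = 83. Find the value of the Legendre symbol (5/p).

Reciprocity: 5 ≡ 1 and 83 ≡ 3 (mod 4), so (5/83) = +(83/5).
Reduce top mod 5: now compute (3/5).
Reciprocity: 3 ≡ 3 and 5 ≡ 1 (mod 4), so (3/5) = +(5/3).
Reduce top mod 3: now compute (2/3).
Pull out 2: since 3 ≡ 3 (mod 8), (2/3) = -1.
Reached (1/3) = 1. Collecting the sign flips along the way, the symbol is -1.

-1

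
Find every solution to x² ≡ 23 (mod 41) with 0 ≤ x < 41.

8, 33

41 ≡ 1 (mod 4), so we find a root by search.
Trying successive values, 8² = 64 ≡ 23 (mod 41). The other root is 41 − 8 = 33.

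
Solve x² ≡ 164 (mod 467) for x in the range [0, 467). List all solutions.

121, 346

Since 467 ≡ 3 (mod 4), a square root of 164 is 164^((467+1)/4) = 164^117 mod 467.
Repeated squaring: 164^2≡277, 164^4≡141, 164^8≡267, 164^16≡305, 164^32≡92, 164^64≡58 (mod 467).
164^117 = 164^(64+32+16+4+1) ≡ 121 (mod 467).
Check: 121² = 14641 ≡ 164 (mod 467). The two roots are 121 and 346.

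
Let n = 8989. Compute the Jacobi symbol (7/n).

1

Reciprocity: 7 ≡ 3 and 8989 ≡ 1 (mod 4), so (7/8989) = +(8989/7).
Reduce top mod 7: now compute (1/7).
Reached (1/7) = 1. Collecting the sign flips along the way, the symbol is +1.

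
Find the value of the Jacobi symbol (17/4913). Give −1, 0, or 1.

Reciprocity: 17 ≡ 1 and 4913 ≡ 1 (mod 4), so (17/4913) = +(4913/17).
Reduce top mod 17: now compute (0/17).
Top reduces to 0: gcd > 1, so the symbol is 0.

0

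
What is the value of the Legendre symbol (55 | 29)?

-1

First reduce: 55 ≡ 26 (mod 29).
Pull out 2: since 29 ≡ 5 (mod 8), (2/29) = -1.
Reciprocity: 13 ≡ 1 and 29 ≡ 1 (mod 4), so (13/29) = +(29/13).
Reduce top mod 13: now compute (3/13).
Reciprocity: 3 ≡ 3 and 13 ≡ 1 (mod 4), so (3/13) = +(13/3).
Reduce top mod 3: now compute (1/3).
Reached (1/3) = 1. Collecting the sign flips along the way, the symbol is -1.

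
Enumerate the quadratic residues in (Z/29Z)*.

Square k = 1,…,14 (k and 29−k give the same square):
1²=1, 2²=4, 3²=9, 4²=16, 5²=25, 6²≡7, 7²≡20, 8²≡6, 9²≡23, 10²≡13, 11²≡5, 12²≡28, 13²≡24, 14²≡22 (mod 29).
So the quadratic residues mod 29 are {1, 4, 5, 6, 7, 9, 13, 16, 20, 22, 23, 24, 25, 28}.

1, 4, 5, 6, 7, 9, 13, 16, 20, 22, 23, 24, 25, 28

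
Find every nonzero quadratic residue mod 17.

Square k = 1,…,8 (k and 17−k give the same square):
1²=1, 2²=4, 3²=9, 4²=16, 5²≡8, 6²≡2, 7²≡15, 8²≡13 (mod 17).
So the quadratic residues mod 17 are {1, 2, 4, 8, 9, 13, 15, 16}.

1, 2, 4, 8, 9, 13, 15, 16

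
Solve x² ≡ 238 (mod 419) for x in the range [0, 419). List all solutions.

Since 419 ≡ 3 (mod 4), a square root of 238 is 238^((419+1)/4) = 238^105 mod 419.
Repeated squaring: 238^2≡79, 238^4≡375, 238^8≡260, 238^16≡141, 238^32≡188, 238^64≡148 (mod 419).
238^105 = 238^(64+32+8+1) ≡ 186 (mod 419).
Check: 186² = 34596 ≡ 238 (mod 419). The two roots are 186 and 233.

186, 233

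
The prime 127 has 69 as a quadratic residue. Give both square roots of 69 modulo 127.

14, 113

Since 127 ≡ 3 (mod 4), a square root of 69 is 69^((127+1)/4) = 69^32 mod 127.
Repeated squaring: 69^2≡62, 69^4≡34, 69^8≡13, 69^16≡42, 69^32≡113 (mod 127).
69^32 = 69^(32) ≡ 113 (mod 127).
Check: 113² = 12769 ≡ 69 (mod 127). The two roots are 14 and 113.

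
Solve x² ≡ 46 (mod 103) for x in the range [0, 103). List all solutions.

47, 56

Since 103 ≡ 3 (mod 4), a square root of 46 is 46^((103+1)/4) = 46^26 mod 103.
Repeated squaring: 46^2≡56, 46^4≡46, 46^8≡56, 46^16≡46 (mod 103).
46^26 = 46^(16+8+2) ≡ 56 (mod 103).
Check: 56² = 3136 ≡ 46 (mod 103). The two roots are 47 and 56.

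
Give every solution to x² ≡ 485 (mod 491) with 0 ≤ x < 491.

Since 491 ≡ 3 (mod 4), a square root of 485 is 485^((491+1)/4) = 485^123 mod 491.
Repeated squaring: 485^2≡36, 485^4≡314, 485^8≡396, 485^16≡187, 485^32≡108, 485^64≡371 (mod 491).
485^123 = 485^(64+32+16+8+2+1) ≡ 180 (mod 491).
Check: 180² = 32400 ≡ 485 (mod 491). The two roots are 180 and 311.

180, 311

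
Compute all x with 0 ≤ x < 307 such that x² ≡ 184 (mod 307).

Since 307 ≡ 3 (mod 4), a square root of 184 is 184^((307+1)/4) = 184^77 mod 307.
Repeated squaring: 184^2≡86, 184^4≡28, 184^8≡170, 184^16≡42, 184^32≡229, 184^64≡251 (mod 307).
184^77 = 184^(64+8+4+1) ≡ 201 (mod 307).
Check: 201² = 40401 ≡ 184 (mod 307). The two roots are 106 and 201.

106, 201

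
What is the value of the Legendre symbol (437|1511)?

-1

Reciprocity: 437 ≡ 1 and 1511 ≡ 3 (mod 4), so (437/1511) = +(1511/437).
Reduce top mod 437: now compute (200/437).
Pull out 2^3: since 437 ≡ 5 (mod 8), (2/437) = -1, so (2/437)^3 = -1.
Reciprocity: 25 ≡ 1 and 437 ≡ 1 (mod 4), so (25/437) = +(437/25).
Reduce top mod 25: now compute (12/25).
Pull out 2^2: since 25 ≡ 1 (mod 8), (2/25) = +1, so (2/25)^2 = +1.
Reciprocity: 3 ≡ 3 and 25 ≡ 1 (mod 4), so (3/25) = +(25/3).
Reduce top mod 3: now compute (1/3).
Reached (1/3) = 1. Collecting the sign flips along the way, the symbol is -1.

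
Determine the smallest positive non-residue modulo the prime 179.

2

(2/179) = −1, so 2 is the smallest positive non-residue mod 179.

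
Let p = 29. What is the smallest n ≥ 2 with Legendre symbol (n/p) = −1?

(2/29) = −1, so 2 is the smallest positive non-residue mod 29.

2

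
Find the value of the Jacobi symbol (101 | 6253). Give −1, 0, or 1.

1

Reciprocity: 101 ≡ 1 and 6253 ≡ 1 (mod 4), so (101/6253) = +(6253/101).
Reduce top mod 101: now compute (92/101).
Pull out 2^2: since 101 ≡ 5 (mod 8), (2/101) = -1, so (2/101)^2 = +1.
Reciprocity: 23 ≡ 3 and 101 ≡ 1 (mod 4), so (23/101) = +(101/23).
Reduce top mod 23: now compute (9/23).
Reciprocity: 9 ≡ 1 and 23 ≡ 3 (mod 4), so (9/23) = +(23/9).
Reduce top mod 9: now compute (5/9).
Reciprocity: 5 ≡ 1 and 9 ≡ 1 (mod 4), so (5/9) = +(9/5).
Reduce top mod 5: now compute (4/5).
Pull out 2^2: since 5 ≡ 5 (mod 8), (2/5) = -1, so (2/5)^2 = +1.
Reached (1/5) = 1. Collecting the sign flips along the way, the symbol is +1.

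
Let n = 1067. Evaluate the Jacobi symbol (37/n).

Reciprocity: 37 ≡ 1 and 1067 ≡ 3 (mod 4), so (37/1067) = +(1067/37).
Reduce top mod 37: now compute (31/37).
Reciprocity: 31 ≡ 3 and 37 ≡ 1 (mod 4), so (31/37) = +(37/31).
Reduce top mod 31: now compute (6/31).
Pull out 2: since 31 ≡ 7 (mod 8), (2/31) = +1.
Reciprocity: 3 ≡ 3 and 31 ≡ 3 (mod 4), so (3/31) = −(31/3).
Reduce top mod 3: now compute (1/3).
Reached (1/3) = 1. Collecting the sign flips along the way, the symbol is -1.

-1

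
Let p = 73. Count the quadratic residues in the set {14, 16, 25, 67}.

3

(14/73) = -1 → non-residue.
(16/73) = +1 → QR.
(25/73) = +1 → QR.
(67/73) = +1 → QR.
Total quadratic residues among the 4: 3.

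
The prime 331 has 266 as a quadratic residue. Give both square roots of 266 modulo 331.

Since 331 ≡ 3 (mod 4), a square root of 266 is 266^((331+1)/4) = 266^83 mod 331.
Repeated squaring: 266^2≡253, 266^4≡126, 266^8≡319, 266^16≡144, 266^32≡214, 266^64≡118 (mod 331).
266^83 = 266^(64+16+2+1) ≡ 70 (mod 331).
Check: 70² = 4900 ≡ 266 (mod 331). The two roots are 70 and 261.

70, 261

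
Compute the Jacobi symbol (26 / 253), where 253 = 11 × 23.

Pull out 2: since 253 ≡ 5 (mod 8), (2/253) = -1.
Reciprocity: 13 ≡ 1 and 253 ≡ 1 (mod 4), so (13/253) = +(253/13).
Reduce top mod 13: now compute (6/13).
Pull out 2: since 13 ≡ 5 (mod 8), (2/13) = -1.
Reciprocity: 3 ≡ 3 and 13 ≡ 1 (mod 4), so (3/13) = +(13/3).
Reduce top mod 3: now compute (1/3).
Reached (1/3) = 1. Collecting the sign flips along the way, the symbol is +1.

1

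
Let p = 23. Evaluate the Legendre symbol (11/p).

Reciprocity: 11 ≡ 3 and 23 ≡ 3 (mod 4), so (11/23) = −(23/11).
Reduce top mod 11: now compute (1/11).
Reached (1/11) = 1. Collecting the sign flips along the way, the symbol is -1.

-1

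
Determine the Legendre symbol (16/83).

1

Pull out 2^4: since 83 ≡ 3 (mod 8), (2/83) = -1, so (2/83)^4 = +1.
Reached (1/83) = 1. Collecting the sign flips along the way, the symbol is +1.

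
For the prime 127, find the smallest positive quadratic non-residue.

3

(2/127) = +1, so 2 is a residue.
(3/127) = −1, so 3 is the smallest positive non-residue mod 127.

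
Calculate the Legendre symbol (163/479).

1

Reciprocity: 163 ≡ 3 and 479 ≡ 3 (mod 4), so (163/479) = −(479/163).
Reduce top mod 163: now compute (153/163).
Reciprocity: 153 ≡ 1 and 163 ≡ 3 (mod 4), so (153/163) = +(163/153).
Reduce top mod 153: now compute (10/153).
Pull out 2: since 153 ≡ 1 (mod 8), (2/153) = +1.
Reciprocity: 5 ≡ 1 and 153 ≡ 1 (mod 4), so (5/153) = +(153/5).
Reduce top mod 5: now compute (3/5).
Reciprocity: 3 ≡ 3 and 5 ≡ 1 (mod 4), so (3/5) = +(5/3).
Reduce top mod 3: now compute (2/3).
Pull out 2: since 3 ≡ 3 (mod 8), (2/3) = -1.
Reached (1/3) = 1. Collecting the sign flips along the way, the symbol is +1.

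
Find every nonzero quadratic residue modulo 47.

1 2 3 4 6 7 8 9 12 14 16 17 18 21 24 25 27 28 32 34 36 37 42

Square k = 1,…,23 (k and 47−k give the same square):
1²=1, 2²=4, 3²=9, 4²=16, 5²=25, 6²=36, 7²≡2, 8²≡17, 9²≡34, 10²≡6, 11²≡27, 12²≡3, 13²≡28, 14²≡8, 15²≡37, 16²≡21, 17²≡7, 18²≡42, 19²≡32, 20²≡24, 21²≡18, 22²≡14, 23²≡12 (mod 47).
So the quadratic residues mod 47 are {1, 2, 3, 4, 6, 7, 8, 9, 12, 14, 16, 17, 18, 21, 24, 25, 27, 28, 32, 34, 36, 37, 42}.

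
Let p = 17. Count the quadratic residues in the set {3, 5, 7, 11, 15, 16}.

(3/17) = -1 → non-residue.
(5/17) = -1 → non-residue.
(7/17) = -1 → non-residue.
(11/17) = -1 → non-residue.
(15/17) = +1 → QR.
(16/17) = +1 → QR.
Total quadratic residues among the 6: 2.

2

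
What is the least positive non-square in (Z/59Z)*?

2

(2/59) = −1, so 2 is the smallest positive non-residue mod 59.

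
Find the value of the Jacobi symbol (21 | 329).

Reciprocity: 21 ≡ 1 and 329 ≡ 1 (mod 4), so (21/329) = +(329/21).
Reduce top mod 21: now compute (14/21).
Pull out 2: since 21 ≡ 5 (mod 8), (2/21) = -1.
Reciprocity: 7 ≡ 3 and 21 ≡ 1 (mod 4), so (7/21) = +(21/7).
Reduce top mod 7: now compute (0/7).
Top reduces to 0: gcd > 1, so the symbol is 0.

0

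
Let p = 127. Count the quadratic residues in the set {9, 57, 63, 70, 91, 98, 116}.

3

(9/127) = +1 → QR.
(57/127) = -1 → non-residue.
(63/127) = -1 → non-residue.
(70/127) = +1 → QR.
(91/127) = -1 → non-residue.
(98/127) = +1 → QR.
(116/127) = -1 → non-residue.
Total quadratic residues among the 7: 3.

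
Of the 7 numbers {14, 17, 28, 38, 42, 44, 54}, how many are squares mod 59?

2

(14/59) = -1 → non-residue.
(17/59) = +1 → QR.
(28/59) = +1 → QR.
(38/59) = -1 → non-residue.
(42/59) = -1 → non-residue.
(44/59) = -1 → non-residue.
(54/59) = -1 → non-residue.
Total quadratic residues among the 7: 2.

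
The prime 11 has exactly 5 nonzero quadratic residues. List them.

1 3 4 5 9

Square k = 1,…,5 (k and 11−k give the same square):
1²=1, 2²=4, 3²=9, 4²≡5, 5²≡3 (mod 11).
So the quadratic residues mod 11 are {1, 3, 4, 5, 9}.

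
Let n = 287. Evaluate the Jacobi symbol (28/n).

0

Pull out 2^2: since 287 ≡ 7 (mod 8), (2/287) = +1, so (2/287)^2 = +1.
Reciprocity: 7 ≡ 3 and 287 ≡ 3 (mod 4), so (7/287) = −(287/7).
Reduce top mod 7: now compute (0/7).
Top reduces to 0: gcd > 1, so the symbol is 0.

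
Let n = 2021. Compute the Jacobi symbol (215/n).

0

Reciprocity: 215 ≡ 3 and 2021 ≡ 1 (mod 4), so (215/2021) = +(2021/215).
Reduce top mod 215: now compute (86/215).
Pull out 2: since 215 ≡ 7 (mod 8), (2/215) = +1.
Reciprocity: 43 ≡ 3 and 215 ≡ 3 (mod 4), so (43/215) = −(215/43).
Reduce top mod 43: now compute (0/43).
Top reduces to 0: gcd > 1, so the symbol is 0.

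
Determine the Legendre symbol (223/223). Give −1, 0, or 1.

0

First reduce: 223 ≡ 0 (mod 223).
Top reduces to 0: gcd > 1, so the symbol is 0.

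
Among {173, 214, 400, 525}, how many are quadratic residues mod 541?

(173/541) = +1 → QR.
(214/541) = +1 → QR.
(400/541) = +1 → QR.
(525/541) = +1 → QR.
Total quadratic residues among the 4: 4.

4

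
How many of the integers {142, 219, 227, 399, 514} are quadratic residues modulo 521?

2

(142/521) = +1 → QR.
(219/521) = +1 → QR.
(227/521) = -1 → non-residue.
(399/521) = -1 → non-residue.
(514/521) = -1 → non-residue.
Total quadratic residues among the 5: 2.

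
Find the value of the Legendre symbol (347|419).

1

Reciprocity: 347 ≡ 3 and 419 ≡ 3 (mod 4), so (347/419) = −(419/347).
Reduce top mod 347: now compute (72/347).
Pull out 2^3: since 347 ≡ 3 (mod 8), (2/347) = -1, so (2/347)^3 = -1.
Reciprocity: 9 ≡ 1 and 347 ≡ 3 (mod 4), so (9/347) = +(347/9).
Reduce top mod 9: now compute (5/9).
Reciprocity: 5 ≡ 1 and 9 ≡ 1 (mod 4), so (5/9) = +(9/5).
Reduce top mod 5: now compute (4/5).
Pull out 2^2: since 5 ≡ 5 (mod 8), (2/5) = -1, so (2/5)^2 = +1.
Reached (1/5) = 1. Collecting the sign flips along the way, the symbol is +1.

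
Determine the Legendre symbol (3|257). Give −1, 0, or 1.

-1

Reciprocity: 3 ≡ 3 and 257 ≡ 1 (mod 4), so (3/257) = +(257/3).
Reduce top mod 3: now compute (2/3).
Pull out 2: since 3 ≡ 3 (mod 8), (2/3) = -1.
Reached (1/3) = 1. Collecting the sign flips along the way, the symbol is -1.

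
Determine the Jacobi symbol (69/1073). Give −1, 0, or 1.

1

Reciprocity: 69 ≡ 1 and 1073 ≡ 1 (mod 4), so (69/1073) = +(1073/69).
Reduce top mod 69: now compute (38/69).
Pull out 2: since 69 ≡ 5 (mod 8), (2/69) = -1.
Reciprocity: 19 ≡ 3 and 69 ≡ 1 (mod 4), so (19/69) = +(69/19).
Reduce top mod 19: now compute (12/19).
Pull out 2^2: since 19 ≡ 3 (mod 8), (2/19) = -1, so (2/19)^2 = +1.
Reciprocity: 3 ≡ 3 and 19 ≡ 3 (mod 4), so (3/19) = −(19/3).
Reduce top mod 3: now compute (1/3).
Reached (1/3) = 1. Collecting the sign flips along the way, the symbol is +1.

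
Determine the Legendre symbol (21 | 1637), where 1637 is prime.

1

Reciprocity: 21 ≡ 1 and 1637 ≡ 1 (mod 4), so (21/1637) = +(1637/21).
Reduce top mod 21: now compute (20/21).
Pull out 2^2: since 21 ≡ 5 (mod 8), (2/21) = -1, so (2/21)^2 = +1.
Reciprocity: 5 ≡ 1 and 21 ≡ 1 (mod 4), so (5/21) = +(21/5).
Reduce top mod 5: now compute (1/5).
Reached (1/5) = 1. Collecting the sign flips along the way, the symbol is +1.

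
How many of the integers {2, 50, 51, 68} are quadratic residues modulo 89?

3

(2/89) = +1 → QR.
(50/89) = +1 → QR.
(51/89) = -1 → non-residue.
(68/89) = +1 → QR.
Total quadratic residues among the 4: 3.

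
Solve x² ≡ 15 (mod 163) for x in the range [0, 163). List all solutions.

Since 163 ≡ 3 (mod 4), a square root of 15 is 15^((163+1)/4) = 15^41 mod 163.
Repeated squaring: 15^2≡62, 15^4≡95, 15^8≡60, 15^16≡14, 15^32≡33 (mod 163).
15^41 = 15^(32+8+1) ≡ 34 (mod 163).
Check: 34² = 1156 ≡ 15 (mod 163). The two roots are 34 and 129.

34, 129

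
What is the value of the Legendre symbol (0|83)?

0

Top reduces to 0: gcd > 1, so the symbol is 0.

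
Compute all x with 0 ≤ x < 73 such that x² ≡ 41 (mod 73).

25, 48

73 ≡ 1 (mod 4), so we find a root by search.
Trying successive values, 25² = 625 ≡ 41 (mod 73). The other root is 73 − 25 = 48.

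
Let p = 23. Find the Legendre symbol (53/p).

-1

Euler's criterion: (53/23) ≡ 7^11 (mod 23).
7^2 ≡ 3 (mod 23)
7^4 ≡ 9 (mod 23)
7^8 ≡ 12 (mod 23)
7^11 = 7^(8+2+1) ≡ 22 (mod 23).
Result is 22 ≡ −1, so (53/23) = −1.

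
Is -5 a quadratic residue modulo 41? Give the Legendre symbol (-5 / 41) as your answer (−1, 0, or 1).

1

Euler's criterion: (-5/41) ≡ 36^20 (mod 41).
36^2 ≡ 25 (mod 41)
36^4 ≡ 10 (mod 41)
36^8 ≡ 18 (mod 41)
36^16 ≡ 37 (mod 41)
36^20 = 36^(16+4) ≡ 1 (mod 41).
Result is 1, so (-5/41) = 1.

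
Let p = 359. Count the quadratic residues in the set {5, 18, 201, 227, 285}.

2

(5/359) = +1 → QR.
(18/359) = +1 → QR.
(201/359) = -1 → non-residue.
(227/359) = -1 → non-residue.
(285/359) = -1 → non-residue.
Total quadratic residues among the 5: 2.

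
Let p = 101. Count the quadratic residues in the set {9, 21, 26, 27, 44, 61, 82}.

3

(9/101) = +1 → QR.
(21/101) = +1 → QR.
(26/101) = -1 → non-residue.
(27/101) = -1 → non-residue.
(44/101) = -1 → non-residue.
(61/101) = -1 → non-residue.
(82/101) = +1 → QR.
Total quadratic residues among the 7: 3.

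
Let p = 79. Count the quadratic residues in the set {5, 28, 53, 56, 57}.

(5/79) = +1 → QR.
(28/79) = -1 → non-residue.
(53/79) = -1 → non-residue.
(56/79) = -1 → non-residue.
(57/79) = -1 → non-residue.
Total quadratic residues among the 5: 1.

1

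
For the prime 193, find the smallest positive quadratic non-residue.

5

(2/193) = +1, so 2 is a residue.
(3/193) = +1, so 3 is a residue.
(4/193) = +1, so 4 is a residue.
(5/193) = −1, so 5 is the smallest positive non-residue mod 193.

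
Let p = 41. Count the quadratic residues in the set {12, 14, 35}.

(12/41) = -1 → non-residue.
(14/41) = -1 → non-residue.
(35/41) = -1 → non-residue.
Total quadratic residues among the 3: 0.

0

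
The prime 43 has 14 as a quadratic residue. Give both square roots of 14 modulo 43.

Since 43 ≡ 3 (mod 4), a square root of 14 is 14^((43+1)/4) = 14^11 mod 43.
Repeated squaring: 14^2≡24, 14^4≡17, 14^8≡31 (mod 43).
14^11 = 14^(8+2+1) ≡ 10 (mod 43).
Check: 10² = 100 ≡ 14 (mod 43). The two roots are 10 and 33.

10, 33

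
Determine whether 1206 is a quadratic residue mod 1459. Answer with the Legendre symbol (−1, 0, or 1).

-1

Pull out 2: since 1459 ≡ 3 (mod 8), (2/1459) = -1.
Reciprocity: 603 ≡ 3 and 1459 ≡ 3 (mod 4), so (603/1459) = −(1459/603).
Reduce top mod 603: now compute (253/603).
Reciprocity: 253 ≡ 1 and 603 ≡ 3 (mod 4), so (253/603) = +(603/253).
Reduce top mod 253: now compute (97/253).
Reciprocity: 97 ≡ 1 and 253 ≡ 1 (mod 4), so (97/253) = +(253/97).
Reduce top mod 97: now compute (59/97).
Reciprocity: 59 ≡ 3 and 97 ≡ 1 (mod 4), so (59/97) = +(97/59).
Reduce top mod 59: now compute (38/59).
Pull out 2: since 59 ≡ 3 (mod 8), (2/59) = -1.
Reciprocity: 19 ≡ 3 and 59 ≡ 3 (mod 4), so (19/59) = −(59/19).
Reduce top mod 19: now compute (2/19).
Pull out 2: since 19 ≡ 3 (mod 8), (2/19) = -1.
Reached (1/19) = 1. Collecting the sign flips along the way, the symbol is -1.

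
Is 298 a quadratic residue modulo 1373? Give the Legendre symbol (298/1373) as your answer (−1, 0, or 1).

1

Pull out 2: since 1373 ≡ 5 (mod 8), (2/1373) = -1.
Reciprocity: 149 ≡ 1 and 1373 ≡ 1 (mod 4), so (149/1373) = +(1373/149).
Reduce top mod 149: now compute (32/149).
Pull out 2^5: since 149 ≡ 5 (mod 8), (2/149) = -1, so (2/149)^5 = -1.
Reached (1/149) = 1. Collecting the sign flips along the way, the symbol is +1.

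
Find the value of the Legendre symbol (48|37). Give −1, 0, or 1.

1

First reduce: 48 ≡ 11 (mod 37).
Reciprocity: 11 ≡ 3 and 37 ≡ 1 (mod 4), so (11/37) = +(37/11).
Reduce top mod 11: now compute (4/11).
Pull out 2^2: since 11 ≡ 3 (mod 8), (2/11) = -1, so (2/11)^2 = +1.
Reached (1/11) = 1. Collecting the sign flips along the way, the symbol is +1.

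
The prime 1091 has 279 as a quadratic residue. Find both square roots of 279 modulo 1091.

Since 1091 ≡ 3 (mod 4), a square root of 279 is 279^((1091+1)/4) = 279^273 mod 1091.
Repeated squaring: 279^2≡380, 279^4≡388, 279^8≡1077, 279^16≡196, 279^32≡231, 279^64≡993, 279^128≡876, 279^256≡403 (mod 1091).
279^273 = 279^(256+16+1) ≡ 543 (mod 1091).
Check: 543² = 294849 ≡ 279 (mod 1091). The two roots are 543 and 548.

543, 548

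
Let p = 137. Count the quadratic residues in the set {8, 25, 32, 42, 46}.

3

(8/137) = +1 → QR.
(25/137) = +1 → QR.
(32/137) = +1 → QR.
(42/137) = -1 → non-residue.
(46/137) = -1 → non-residue.
Total quadratic residues among the 5: 3.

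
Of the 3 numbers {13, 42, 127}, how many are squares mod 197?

2

(13/197) = -1 → non-residue.
(42/197) = +1 → QR.
(127/197) = +1 → QR.
Total quadratic residues among the 3: 2.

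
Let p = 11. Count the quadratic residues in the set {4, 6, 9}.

2

(4/11) = +1 → QR.
(6/11) = -1 → non-residue.
(9/11) = +1 → QR.
Total quadratic residues among the 3: 2.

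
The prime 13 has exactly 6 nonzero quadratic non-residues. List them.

2 5 6 7 8 11

Square k = 1,…,6 (k and 13−k give the same square):
1²=1, 2²=4, 3²=9, 4²≡3, 5²≡12, 6²≡10 (mod 13).
The residues are {1, 3, 4, 9, 10, 12}; the non-residues are the remaining 6 nonzero classes.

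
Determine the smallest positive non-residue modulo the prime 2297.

(2/2297) = +1, so 2 is a residue.
(3/2297) = −1, so 3 is the smallest positive non-residue mod 2297.

3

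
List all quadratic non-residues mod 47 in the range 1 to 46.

5,10,11,13,15,19,20,22,23,26,29,30,31,33,35,38,39,40,41,43,44,45,46

Square k = 1,…,23 (k and 47−k give the same square):
1²=1, 2²=4, 3²=9, 4²=16, 5²=25, 6²=36, 7²≡2, 8²≡17, 9²≡34, 10²≡6, 11²≡27, 12²≡3, 13²≡28, 14²≡8, 15²≡37, 16²≡21, 17²≡7, 18²≡42, 19²≡32, 20²≡24, 21²≡18, 22²≡14, 23²≡12 (mod 47).
The residues are {1, 2, 3, 4, 6, 7, 8, 9, 12, 14, 16, 17, 18, 21, 24, 25, 27, 28, 32, 34, 36, 37, 42}; the non-residues are the remaining 23 nonzero classes.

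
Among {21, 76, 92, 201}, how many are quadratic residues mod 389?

1

(21/389) = -1 → non-residue.
(76/389) = +1 → QR.
(92/389) = -1 → non-residue.
(201/389) = -1 → non-residue.
Total quadratic residues among the 4: 1.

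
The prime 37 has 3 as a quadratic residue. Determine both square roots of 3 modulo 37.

37 ≡ 1 (mod 4), so we find a root by search.
Trying successive values, 15² = 225 ≡ 3 (mod 37). The other root is 37 − 15 = 22.

15, 22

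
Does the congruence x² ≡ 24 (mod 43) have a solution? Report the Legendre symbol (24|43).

Pull out 2^3: since 43 ≡ 3 (mod 8), (2/43) = -1, so (2/43)^3 = -1.
Reciprocity: 3 ≡ 3 and 43 ≡ 3 (mod 4), so (3/43) = −(43/3).
Reduce top mod 3: now compute (1/3).
Reached (1/3) = 1. Collecting the sign flips along the way, the symbol is +1.

1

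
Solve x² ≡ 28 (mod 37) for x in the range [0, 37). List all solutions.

37 ≡ 1 (mod 4), so we find a root by search.
Trying successive values, 18² = 324 ≡ 28 (mod 37). The other root is 37 − 18 = 19.

18, 19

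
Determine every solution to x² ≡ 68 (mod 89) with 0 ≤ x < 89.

89 ≡ 1 (mod 4), so we find a root by search.
Trying successive values, 35² = 1225 ≡ 68 (mod 89). The other root is 89 − 35 = 54.

35, 54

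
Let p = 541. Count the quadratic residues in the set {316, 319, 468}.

2

(316/541) = +1 → QR.
(319/541) = +1 → QR.
(468/541) = -1 → non-residue.
Total quadratic residues among the 3: 2.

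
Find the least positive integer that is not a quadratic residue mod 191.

(2/191) = +1, so 2 is a residue.
(3/191) = +1, so 3 is a residue.
(4/191) = +1, so 4 is a residue.
(5/191) = +1, so 5 is a residue.
(6/191) = +1, so 6 is a residue.
(7/191) = −1, so 7 is the smallest positive non-residue mod 191.

7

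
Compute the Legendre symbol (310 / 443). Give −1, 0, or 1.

-1

Pull out 2: since 443 ≡ 3 (mod 8), (2/443) = -1.
Reciprocity: 155 ≡ 3 and 443 ≡ 3 (mod 4), so (155/443) = −(443/155).
Reduce top mod 155: now compute (133/155).
Reciprocity: 133 ≡ 1 and 155 ≡ 3 (mod 4), so (133/155) = +(155/133).
Reduce top mod 133: now compute (22/133).
Pull out 2: since 133 ≡ 5 (mod 8), (2/133) = -1.
Reciprocity: 11 ≡ 3 and 133 ≡ 1 (mod 4), so (11/133) = +(133/11).
Reduce top mod 11: now compute (1/11).
Reached (1/11) = 1. Collecting the sign flips along the way, the symbol is -1.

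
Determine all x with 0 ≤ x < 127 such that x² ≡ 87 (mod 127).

Since 127 ≡ 3 (mod 4), a square root of 87 is 87^((127+1)/4) = 87^32 mod 127.
Repeated squaring: 87^2≡76, 87^4≡61, 87^8≡38, 87^16≡47, 87^32≡50 (mod 127).
87^32 = 87^(32) ≡ 50 (mod 127).
Check: 50² = 2500 ≡ 87 (mod 127). The two roots are 50 and 77.

50, 77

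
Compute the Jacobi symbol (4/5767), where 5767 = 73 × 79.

1

Pull out 2^2: since 5767 ≡ 7 (mod 8), (2/5767) = +1, so (2/5767)^2 = +1.
Reached (1/5767) = 1. Collecting the sign flips along the way, the symbol is +1.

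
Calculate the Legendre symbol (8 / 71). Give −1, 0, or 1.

1

Pull out 2^3: since 71 ≡ 7 (mod 8), (2/71) = +1, so (2/71)^3 = +1.
Reached (1/71) = 1. Collecting the sign flips along the way, the symbol is +1.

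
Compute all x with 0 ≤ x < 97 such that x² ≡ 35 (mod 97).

97 ≡ 1 (mod 4), so we find a root by search.
Trying successive values, 36² = 1296 ≡ 35 (mod 97). The other root is 97 − 36 = 61.

36, 61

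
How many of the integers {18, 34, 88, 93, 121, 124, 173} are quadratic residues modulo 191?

3

(18/191) = +1 → QR.
(34/191) = +1 → QR.
(88/191) = -1 → non-residue.
(93/191) = -1 → non-residue.
(121/191) = +1 → QR.
(124/191) = -1 → non-residue.
(173/191) = -1 → non-residue.
Total quadratic residues among the 7: 3.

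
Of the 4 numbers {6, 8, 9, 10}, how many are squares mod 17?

2

(6/17) = -1 → non-residue.
(8/17) = +1 → QR.
(9/17) = +1 → QR.
(10/17) = -1 → non-residue.
Total quadratic residues among the 4: 2.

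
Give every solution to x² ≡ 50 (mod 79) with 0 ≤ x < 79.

34, 45

Since 79 ≡ 3 (mod 4), a square root of 50 is 50^((79+1)/4) = 50^20 mod 79.
Repeated squaring: 50^2≡51, 50^4≡73, 50^8≡36, 50^16≡32 (mod 79).
50^20 = 50^(16+4) ≡ 45 (mod 79).
Check: 45² = 2025 ≡ 50 (mod 79). The two roots are 34 and 45.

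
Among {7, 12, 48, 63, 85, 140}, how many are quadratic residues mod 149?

4

(7/149) = +1 → QR.
(12/149) = -1 → non-residue.
(48/149) = -1 → non-residue.
(63/149) = +1 → QR.
(85/149) = +1 → QR.
(140/149) = +1 → QR.
Total quadratic residues among the 6: 4.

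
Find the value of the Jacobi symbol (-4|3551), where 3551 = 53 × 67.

-1

First reduce: -4 ≡ 3547 (mod 3551).
Reciprocity: 3547 ≡ 3 and 3551 ≡ 3 (mod 4), so (3547/3551) = −(3551/3547).
Reduce top mod 3547: now compute (4/3547).
Pull out 2^2: since 3547 ≡ 3 (mod 8), (2/3547) = -1, so (2/3547)^2 = +1.
Reached (1/3547) = 1. Collecting the sign flips along the way, the symbol is -1.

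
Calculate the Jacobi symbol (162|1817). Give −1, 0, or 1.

Pull out 2: since 1817 ≡ 1 (mod 8), (2/1817) = +1.
Reciprocity: 81 ≡ 1 and 1817 ≡ 1 (mod 4), so (81/1817) = +(1817/81).
Reduce top mod 81: now compute (35/81).
Reciprocity: 35 ≡ 3 and 81 ≡ 1 (mod 4), so (35/81) = +(81/35).
Reduce top mod 35: now compute (11/35).
Reciprocity: 11 ≡ 3 and 35 ≡ 3 (mod 4), so (11/35) = −(35/11).
Reduce top mod 11: now compute (2/11).
Pull out 2: since 11 ≡ 3 (mod 8), (2/11) = -1.
Reached (1/11) = 1. Collecting the sign flips along the way, the symbol is +1.

1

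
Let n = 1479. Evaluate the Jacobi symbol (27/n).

0

Reciprocity: 27 ≡ 3 and 1479 ≡ 3 (mod 4), so (27/1479) = −(1479/27).
Reduce top mod 27: now compute (21/27).
Reciprocity: 21 ≡ 1 and 27 ≡ 3 (mod 4), so (21/27) = +(27/21).
Reduce top mod 21: now compute (6/21).
Pull out 2: since 21 ≡ 5 (mod 8), (2/21) = -1.
Reciprocity: 3 ≡ 3 and 21 ≡ 1 (mod 4), so (3/21) = +(21/3).
Reduce top mod 3: now compute (0/3).
Top reduces to 0: gcd > 1, so the symbol is 0.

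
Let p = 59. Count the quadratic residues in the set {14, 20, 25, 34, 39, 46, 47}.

(14/59) = -1 → non-residue.
(20/59) = +1 → QR.
(25/59) = +1 → QR.
(34/59) = -1 → non-residue.
(39/59) = -1 → non-residue.
(46/59) = +1 → QR.
(47/59) = -1 → non-residue.
Total quadratic residues among the 7: 3.

3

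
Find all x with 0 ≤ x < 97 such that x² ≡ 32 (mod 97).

41, 56

97 ≡ 1 (mod 4), so we find a root by search.
Trying successive values, 41² = 1681 ≡ 32 (mod 97). The other root is 97 − 41 = 56.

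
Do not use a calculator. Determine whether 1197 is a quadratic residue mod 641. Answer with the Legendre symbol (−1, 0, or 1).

First reduce: 1197 ≡ 556 (mod 641).
Pull out 2^2: since 641 ≡ 1 (mod 8), (2/641) = +1, so (2/641)^2 = +1.
Reciprocity: 139 ≡ 3 and 641 ≡ 1 (mod 4), so (139/641) = +(641/139).
Reduce top mod 139: now compute (85/139).
Reciprocity: 85 ≡ 1 and 139 ≡ 3 (mod 4), so (85/139) = +(139/85).
Reduce top mod 85: now compute (54/85).
Pull out 2: since 85 ≡ 5 (mod 8), (2/85) = -1.
Reciprocity: 27 ≡ 3 and 85 ≡ 1 (mod 4), so (27/85) = +(85/27).
Reduce top mod 27: now compute (4/27).
Pull out 2^2: since 27 ≡ 3 (mod 8), (2/27) = -1, so (2/27)^2 = +1.
Reached (1/27) = 1. Collecting the sign flips along the way, the symbol is -1.

-1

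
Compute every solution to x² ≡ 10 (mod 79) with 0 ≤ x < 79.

Since 79 ≡ 3 (mod 4), a square root of 10 is 10^((79+1)/4) = 10^20 mod 79.
Repeated squaring: 10^2≡21, 10^4≡46, 10^8≡62, 10^16≡52 (mod 79).
10^20 = 10^(16+4) ≡ 22 (mod 79).
Check: 22² = 484 ≡ 10 (mod 79). The two roots are 22 and 57.

22, 57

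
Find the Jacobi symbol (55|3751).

Reciprocity: 55 ≡ 3 and 3751 ≡ 3 (mod 4), so (55/3751) = −(3751/55).
Reduce top mod 55: now compute (11/55).
Reciprocity: 11 ≡ 3 and 55 ≡ 3 (mod 4), so (11/55) = −(55/11).
Reduce top mod 11: now compute (0/11).
Top reduces to 0: gcd > 1, so the symbol is 0.

0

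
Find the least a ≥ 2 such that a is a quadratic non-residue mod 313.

5

(2/313) = +1, so 2 is a residue.
(3/313) = +1, so 3 is a residue.
(4/313) = +1, so 4 is a residue.
(5/313) = −1, so 5 is the smallest positive non-residue mod 313.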